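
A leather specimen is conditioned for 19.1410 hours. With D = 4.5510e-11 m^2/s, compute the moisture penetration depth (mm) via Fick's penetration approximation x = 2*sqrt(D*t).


t = 19.1410 hr * 3600 = 68907.6000 s
D * t = 4.5510e-11 * 68907.6000 = 3.1360e-06
x = 2 * sqrt(D*t) = 2 * sqrt(3.1360e-06) = 0.00354174 m = 3.5417 mm


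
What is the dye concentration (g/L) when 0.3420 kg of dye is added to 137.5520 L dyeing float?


Formula: Conc = dye_mass(kg) / volume(L) * 1000
Substituting: Conc = 0.3420 / 137.5520 * 1000
Result: 2.4863 g/L


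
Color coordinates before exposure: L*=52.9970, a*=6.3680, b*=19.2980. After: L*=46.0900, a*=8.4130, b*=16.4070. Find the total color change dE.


dL = -6.9070, da = 2.0450, db = -2.8910
dE = sqrt((-6.9070)^2 + 2.0450^2 + (-2.8910)^2) = 7.7619


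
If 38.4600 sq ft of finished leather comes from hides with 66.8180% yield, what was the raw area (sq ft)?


Formula: raw = finished * 100 / yield
Substituting: raw = 38.4600 * 100 / 66.8180
Result: 57.5593 sq ft


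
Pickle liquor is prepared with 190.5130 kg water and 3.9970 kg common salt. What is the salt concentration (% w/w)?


Formula: Conc = salt / (water + salt) * 100
Substituting: Conc = 3.9970 / (190.5130 + 3.9970) * 100
Result: 2.0549 %


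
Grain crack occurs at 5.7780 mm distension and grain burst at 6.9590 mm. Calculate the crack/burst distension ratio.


Formula: Ratio = crack / burst
Substituting: Ratio = 5.7780 / 6.9590
Result: 0.8303


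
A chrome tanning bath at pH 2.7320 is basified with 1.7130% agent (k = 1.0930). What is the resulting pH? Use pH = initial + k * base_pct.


Formula: pH_final = pH_initial + k * base_pct
Substituting: pH_final = 2.7320 + 1.0930 * 1.7130
Result: 4.6043


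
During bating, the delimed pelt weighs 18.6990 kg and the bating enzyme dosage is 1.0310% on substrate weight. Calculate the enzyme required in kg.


Formula: Enzyme = substrate * pct / 100
Substituting: Enzyme = 18.6990 * 1.0310 / 100
Result: 0.1928 kg


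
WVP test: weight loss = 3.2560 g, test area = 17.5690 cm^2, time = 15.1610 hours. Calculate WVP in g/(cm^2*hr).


Formula: WVP = loss / (area * time)
Substituting: WVP = 3.2560 / (17.5690 * 15.1610)
Result: 0.0122239 g/(cm^2*hr)


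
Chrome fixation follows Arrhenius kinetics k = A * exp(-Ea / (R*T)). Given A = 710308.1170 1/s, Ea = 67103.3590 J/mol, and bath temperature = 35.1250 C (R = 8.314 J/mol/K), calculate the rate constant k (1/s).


T_K = T_C + 273.15 = 35.1250 + 273.15 = 308.2750 K
exponent = -Ea / (R * T_K) = -67103.3590 / (8.314 * 308.2750) = -26.1816
k = A * exp(exponent) = 710308.1170 * exp(-26.1816) = 3.0264e-06 1/s


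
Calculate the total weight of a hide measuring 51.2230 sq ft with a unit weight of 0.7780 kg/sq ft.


Formula: Weight = area * weight_per_sqft
Substituting: Weight = 51.2230 * 0.7780
Result: 39.8515 kg


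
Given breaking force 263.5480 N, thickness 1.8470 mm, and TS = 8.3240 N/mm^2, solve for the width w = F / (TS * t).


Formula: w = F / (TS * t)
Substituting: w = 263.5480 / (8.3240 * 1.8470)
Result: 17.1420 mm


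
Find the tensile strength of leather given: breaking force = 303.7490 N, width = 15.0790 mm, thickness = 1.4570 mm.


Formula: TS = force / (width * thickness)
Substituting: TS = 303.7490 / (15.0790 * 1.4570)
Result: 13.8256 N/mm^2


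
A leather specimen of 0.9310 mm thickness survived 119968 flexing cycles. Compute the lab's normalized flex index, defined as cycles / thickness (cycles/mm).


Formula: Index = cycles / thickness
Substituting: Index = 119968 / 0.9310
Result: 128859.2911 cycles/mm


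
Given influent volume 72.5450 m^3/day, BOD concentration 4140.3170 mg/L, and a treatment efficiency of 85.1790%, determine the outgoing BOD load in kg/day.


Load_in = volume * conc / 1000 = 72.5450 * 4140.3170 / 1000 = 300.3593 kg/day
Removed = Load_in * eff / 100 = 300.3593 * 85.1790 / 100 = 255.8430 kg/day
Load_out = Load_in - Removed = 300.3593 - 255.8430 = 44.5163 kg/day


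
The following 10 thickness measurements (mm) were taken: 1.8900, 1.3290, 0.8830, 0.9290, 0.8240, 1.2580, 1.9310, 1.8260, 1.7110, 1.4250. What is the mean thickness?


Formula: Average = sum / n
Substituting: Average = 14.0060 / 10
Result: 1.4006 mm


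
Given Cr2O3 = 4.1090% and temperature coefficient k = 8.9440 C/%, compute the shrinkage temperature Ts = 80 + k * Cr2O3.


Formula: Ts = 80 + k * Cr2O3
Substituting: Ts = 80 + 8.9440 * 4.1090
Result: 116.7509 C


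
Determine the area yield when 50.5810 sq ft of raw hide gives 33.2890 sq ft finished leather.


Formula: Yield = finished / raw * 100
Substituting: Yield = 33.2890 / 50.5810 * 100
Result: 65.8133 %


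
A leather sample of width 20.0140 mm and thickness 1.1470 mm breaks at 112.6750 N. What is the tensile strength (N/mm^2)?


Formula: TS = force / (width * thickness)
Substituting: TS = 112.6750 / (20.0140 * 1.1470)
Result: 4.9083 N/mm^2


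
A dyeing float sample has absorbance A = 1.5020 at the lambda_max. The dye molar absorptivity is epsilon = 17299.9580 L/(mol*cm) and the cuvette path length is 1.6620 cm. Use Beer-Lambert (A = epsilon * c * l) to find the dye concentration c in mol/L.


Formula: c = A / (epsilon * l)
Substituting: c = 1.5020 / (17299.9580 * 1.6620)
Result: 5.2239e-05 mol/L


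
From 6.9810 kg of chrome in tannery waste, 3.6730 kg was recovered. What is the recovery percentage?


Formula: Recovery = recovered / input * 100
Substituting: Recovery = 3.6730 / 6.9810 * 100
Result: 52.6142 %


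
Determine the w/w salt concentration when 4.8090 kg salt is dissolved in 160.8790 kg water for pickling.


Formula: Conc = salt / (water + salt) * 100
Substituting: Conc = 4.8090 / (160.8790 + 4.8090) * 100
Result: 2.9024 %


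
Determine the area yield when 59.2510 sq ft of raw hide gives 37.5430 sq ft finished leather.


Formula: Yield = finished / raw * 100
Substituting: Yield = 37.5430 / 59.2510 * 100
Result: 63.3626 %


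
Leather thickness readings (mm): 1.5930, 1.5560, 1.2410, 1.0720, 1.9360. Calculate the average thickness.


Formula: Average = sum / n
Substituting: Average = 7.3980 / 5
Result: 1.4796 mm


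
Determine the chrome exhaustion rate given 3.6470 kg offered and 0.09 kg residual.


Formula: Uptake = (offered - residual) / offered * 100
Substituting: Uptake = (3.6470 - 0.09) / 3.6470 * 100
Result: 97.5322 %


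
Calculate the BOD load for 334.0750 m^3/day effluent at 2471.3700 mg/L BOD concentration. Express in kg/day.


Formula: BOD_load = volume * conc / 1000
Substituting: BOD_load = 334.0750 * 2471.3700 / 1000
Result: 825.6229 kg/day


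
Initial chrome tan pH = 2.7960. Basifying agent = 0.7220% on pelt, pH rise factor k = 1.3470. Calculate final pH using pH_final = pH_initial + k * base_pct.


Formula: pH_final = pH_initial + k * base_pct
Substituting: pH_final = 2.7960 + 1.3470 * 0.7220
Result: 3.7685


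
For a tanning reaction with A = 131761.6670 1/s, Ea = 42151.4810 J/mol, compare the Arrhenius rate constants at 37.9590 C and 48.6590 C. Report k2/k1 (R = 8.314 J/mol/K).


T1 = 37.9590 + 273.15 = 311.1090 K; T2 = 48.6590 + 273.15 = 321.8090 K
k1 = A * exp(-Ea/(R*T1)) = 131761.6670 * exp(-42151.4810/(8.314*311.1090)) = 0.0110249 1/s
k2 = A * exp(-Ea/(R*T2)) = 131761.6670 * exp(-42151.4810/(8.314*321.8090)) = 0.0189538 1/s
k2/k1 = 0.0189538 / 0.0110249 = 1.7192


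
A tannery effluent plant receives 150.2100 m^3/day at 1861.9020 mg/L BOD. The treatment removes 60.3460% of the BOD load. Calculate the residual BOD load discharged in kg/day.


Load_in = volume * conc / 1000 = 150.2100 * 1861.9020 / 1000 = 279.6763 kg/day
Removed = Load_in * eff / 100 = 279.6763 * 60.3460 / 100 = 168.7735 kg/day
Load_out = Load_in - Removed = 279.6763 - 168.7735 = 110.9028 kg/day


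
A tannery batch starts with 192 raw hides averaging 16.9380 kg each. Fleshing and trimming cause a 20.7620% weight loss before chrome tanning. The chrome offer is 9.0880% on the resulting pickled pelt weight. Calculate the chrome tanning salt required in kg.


Total_raw = N * avg_wt = 192 * 16.9380 = 3252.0960 kg
Substrate = Total_raw * (1 - loss/100) = 3252.0960 * (1 - 20.7620/100) = 2576.8958 kg
Chrome = Substrate * pct / 100 = 2576.8958 * 9.0880 / 100 = 234.1883 kg


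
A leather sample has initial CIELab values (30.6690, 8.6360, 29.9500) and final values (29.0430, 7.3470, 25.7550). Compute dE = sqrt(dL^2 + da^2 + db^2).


dL = -1.6260, da = -1.2890, db = -4.1950
dE = sqrt((-1.6260)^2 + (-1.2890)^2 + (-4.1950)^2) = 4.6801


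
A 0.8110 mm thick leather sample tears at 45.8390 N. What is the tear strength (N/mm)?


Formula: Tear strength = force / thickness
Substituting: Tear strength = 45.8390 / 0.8110
Result: 56.5216 N/mm


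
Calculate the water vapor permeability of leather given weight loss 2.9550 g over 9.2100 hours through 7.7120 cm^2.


Formula: WVP = loss / (area * time)
Substituting: WVP = 2.9550 / (7.7120 * 9.2100)
Result: 0.0416036 g/(cm^2*hr)


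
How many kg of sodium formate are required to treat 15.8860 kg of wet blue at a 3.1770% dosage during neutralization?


Formula: Neutralizer = substrate * pct / 100
Substituting: Neutralizer = 15.8860 * 3.1770 / 100
Result: 0.5047 kg


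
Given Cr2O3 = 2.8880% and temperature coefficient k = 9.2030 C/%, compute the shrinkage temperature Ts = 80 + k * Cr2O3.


Formula: Ts = 80 + k * Cr2O3
Substituting: Ts = 80 + 9.2030 * 2.8880
Result: 106.5783 C


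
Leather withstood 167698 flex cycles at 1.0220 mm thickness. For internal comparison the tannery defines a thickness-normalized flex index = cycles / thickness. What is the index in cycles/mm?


Formula: Index = cycles / thickness
Substituting: Index = 167698 / 1.0220
Result: 164088.0626 cycles/mm


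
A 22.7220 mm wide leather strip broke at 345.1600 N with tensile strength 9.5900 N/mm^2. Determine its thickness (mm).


Formula: t = F / (TS * w)
Substituting: t = 345.1600 / (9.5900 * 22.7220)
Result: 1.5840 mm


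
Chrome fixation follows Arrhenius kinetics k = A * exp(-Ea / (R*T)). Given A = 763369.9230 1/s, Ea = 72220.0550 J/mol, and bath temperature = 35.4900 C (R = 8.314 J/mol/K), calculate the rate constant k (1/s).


T_K = T_C + 273.15 = 35.4900 + 273.15 = 308.6400 K
exponent = -Ea / (R * T_K) = -72220.0550 / (8.314 * 308.6400) = -28.1446
k = A * exp(exponent) = 763369.9230 * exp(-28.1446) = 4.5675e-07 1/s


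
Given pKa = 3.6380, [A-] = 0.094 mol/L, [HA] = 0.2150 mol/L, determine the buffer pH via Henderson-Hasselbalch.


ratio = [A-] / [HA] = 0.094 / 0.2150 = 0.4372
log10(ratio) = -0.3593
pH = pKa + log10(ratio) = 3.6380 - 0.3593 = 3.2787


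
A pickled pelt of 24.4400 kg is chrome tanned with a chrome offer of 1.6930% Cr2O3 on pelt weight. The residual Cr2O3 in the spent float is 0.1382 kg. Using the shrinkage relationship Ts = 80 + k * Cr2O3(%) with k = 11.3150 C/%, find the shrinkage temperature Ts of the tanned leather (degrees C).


Offered = pelt * offer_pct / 100 = 24.4400 * 1.6930 / 100 = 0.4138 kg
Uptake = offered - residual = 0.4138 - 0.1382 = 0.2756 kg
Cr2O3% on pelt = uptake / pelt * 100 = 0.2756 / 24.4400 * 100 = 1.1275 %
Ts = 80 + k * Cr2O3% = 80 + 11.3150 * 1.1275 = 92.7580 C


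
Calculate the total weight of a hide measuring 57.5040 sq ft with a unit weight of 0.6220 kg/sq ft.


Formula: Weight = area * weight_per_sqft
Substituting: Weight = 57.5040 * 0.6220
Result: 35.7675 kg


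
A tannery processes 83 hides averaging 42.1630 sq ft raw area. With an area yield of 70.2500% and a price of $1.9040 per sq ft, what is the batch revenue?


Raw_total = N * avg_area = 83 * 42.1630 = 3499.5290 sq ft
Finished = Raw_total * yield / 100 = 3499.5290 * 70.2500 / 100 = 2458.4191 sq ft
Value = Finished * price = 2458.4191 * 1.9040 = 4680.8300 $


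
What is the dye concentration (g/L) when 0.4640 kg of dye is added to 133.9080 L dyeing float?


Formula: Conc = dye_mass(kg) / volume(L) * 1000
Substituting: Conc = 0.4640 / 133.9080 * 1000
Result: 3.4651 g/L


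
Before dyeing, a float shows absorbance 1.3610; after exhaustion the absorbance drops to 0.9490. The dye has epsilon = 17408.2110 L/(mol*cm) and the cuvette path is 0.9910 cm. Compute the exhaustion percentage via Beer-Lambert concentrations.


c_initial = A_i / (epsilon * l) = 1.3610 / (17408.2110 * 0.9910) = 7.8892e-05 mol/L
c_final = A_f / (epsilon * l) = 0.9490 / (17408.2110 * 0.9910) = 5.5010e-05 mol/L
Exhaustion = (c_initial - c_final) / c_initial * 100 = (7.8892e-05 - 5.5010e-05) / 7.8892e-05 * 100 = 30.2719 %


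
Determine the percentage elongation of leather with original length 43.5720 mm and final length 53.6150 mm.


Formula: Elongation = (Lf - L0) / L0 * 100
Substituting: Elongation = (53.6150 - 43.5720) / 43.5720 * 100
Result: 23.0492 %


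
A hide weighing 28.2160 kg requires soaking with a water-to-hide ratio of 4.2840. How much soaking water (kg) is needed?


Formula: Water = hide_weight * ratio
Substituting: Water = 28.2160 * 4.2840
Result: 120.8773 kg


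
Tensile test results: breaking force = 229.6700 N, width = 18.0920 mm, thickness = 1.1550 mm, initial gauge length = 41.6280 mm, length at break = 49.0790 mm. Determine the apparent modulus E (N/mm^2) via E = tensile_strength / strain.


TS = F / (w * t) = 229.6700 / (18.0920 * 1.1550) = 10.9910 N/mm^2
strain = (Lf - L0) / L0 = (49.0790 - 41.6280) / 41.6280 = 0.1790
E = TS / strain = 10.9910 / 0.1790 = 61.4054 N/mm^2


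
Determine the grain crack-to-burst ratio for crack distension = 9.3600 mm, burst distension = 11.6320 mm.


Formula: Ratio = crack / burst
Substituting: Ratio = 9.3600 / 11.6320
Result: 0.8047


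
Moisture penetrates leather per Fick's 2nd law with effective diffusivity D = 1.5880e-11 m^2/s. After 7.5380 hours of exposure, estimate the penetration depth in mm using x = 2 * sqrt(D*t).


t = 7.5380 hr * 3600 = 27136.8000 s
D * t = 1.5880e-11 * 27136.8000 = 4.3093e-07
x = 2 * sqrt(D*t) = 2 * sqrt(4.3093e-07) = 0.00131291 m = 1.3129 mm


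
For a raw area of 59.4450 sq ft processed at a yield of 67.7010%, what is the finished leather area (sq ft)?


Formula: finished = raw * yield / 100
Substituting: finished = 59.4450 * 67.7010 / 100
Result: 40.2449 sq ft


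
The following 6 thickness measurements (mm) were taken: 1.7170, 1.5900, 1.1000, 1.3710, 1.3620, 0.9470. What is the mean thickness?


Formula: Average = sum / n
Substituting: Average = 8.0870 / 6
Result: 1.3478 mm


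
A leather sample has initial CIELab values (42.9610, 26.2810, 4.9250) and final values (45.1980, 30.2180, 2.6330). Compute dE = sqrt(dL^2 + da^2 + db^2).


dL = 2.2370, da = 3.9370, db = -2.2920
dE = sqrt(2.2370^2 + 3.9370^2 + (-2.2920)^2) = 5.0752


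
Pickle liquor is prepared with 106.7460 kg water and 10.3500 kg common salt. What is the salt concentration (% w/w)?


Formula: Conc = salt / (water + salt) * 100
Substituting: Conc = 10.3500 / (106.7460 + 10.3500) * 100
Result: 8.8389 %


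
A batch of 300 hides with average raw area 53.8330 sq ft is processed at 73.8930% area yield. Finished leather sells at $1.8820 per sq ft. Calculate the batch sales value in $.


Raw_total = N * avg_area = 300 * 53.8330 = 16149.9000 sq ft
Finished = Raw_total * yield / 100 = 16149.9000 * 73.8930 / 100 = 11933.6456 sq ft
Value = Finished * price = 11933.6456 * 1.8820 = 22459.1210 $


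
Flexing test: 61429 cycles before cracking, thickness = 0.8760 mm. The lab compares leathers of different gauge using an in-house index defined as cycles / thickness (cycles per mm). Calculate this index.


Formula: Index = cycles / thickness
Substituting: Index = 61429 / 0.8760
Result: 70124.4292 cycles/mm


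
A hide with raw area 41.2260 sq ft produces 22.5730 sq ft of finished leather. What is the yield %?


Formula: Yield = finished / raw * 100
Substituting: Yield = 22.5730 / 41.2260 * 100
Result: 54.7543 %


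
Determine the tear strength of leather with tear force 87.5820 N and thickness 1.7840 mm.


Formula: Tear strength = force / thickness
Substituting: Tear strength = 87.5820 / 1.7840
Result: 49.0930 N/mm


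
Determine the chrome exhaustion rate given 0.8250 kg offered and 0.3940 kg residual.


Formula: Uptake = (offered - residual) / offered * 100
Substituting: Uptake = (0.8250 - 0.3940) / 0.8250 * 100
Result: 52.2424 %


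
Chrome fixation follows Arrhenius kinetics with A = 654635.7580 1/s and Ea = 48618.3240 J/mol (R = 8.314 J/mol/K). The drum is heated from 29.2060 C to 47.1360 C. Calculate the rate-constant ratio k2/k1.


T1 = 29.2060 + 273.15 = 302.3560 K; T2 = 47.1360 + 273.15 = 320.2860 K
k1 = A * exp(-Ea/(R*T1)) = 654635.7580 * exp(-48618.3240/(8.314*302.3560)) = 0.00260889 1/s
k2 = A * exp(-Ea/(R*T2)) = 654635.7580 * exp(-48618.3240/(8.314*320.2860)) = 0.00770323 1/s
k2/k1 = 0.00770323 / 0.00260889 = 2.9527


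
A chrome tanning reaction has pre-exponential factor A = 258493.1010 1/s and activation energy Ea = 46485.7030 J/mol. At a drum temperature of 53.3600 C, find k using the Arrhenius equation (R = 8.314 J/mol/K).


T_K = T_C + 273.15 = 53.3600 + 273.15 = 326.5100 K
exponent = -Ea / (R * T_K) = -46485.7030 / (8.314 * 326.5100) = -17.1243
k = A * exp(exponent) = 258493.1010 * exp(-17.1243) = 0.00945059 1/s


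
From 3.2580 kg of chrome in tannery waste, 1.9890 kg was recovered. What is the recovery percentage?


Formula: Recovery = recovered / input * 100
Substituting: Recovery = 1.9890 / 3.2580 * 100
Result: 61.0497 %


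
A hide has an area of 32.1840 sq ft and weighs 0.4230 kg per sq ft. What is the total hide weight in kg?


Formula: Weight = area * weight_per_sqft
Substituting: Weight = 32.1840 * 0.4230
Result: 13.6138 kg


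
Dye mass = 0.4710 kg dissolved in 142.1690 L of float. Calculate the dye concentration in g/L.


Formula: Conc = dye_mass(kg) / volume(L) * 1000
Substituting: Conc = 0.4710 / 142.1690 * 1000
Result: 3.3130 g/L


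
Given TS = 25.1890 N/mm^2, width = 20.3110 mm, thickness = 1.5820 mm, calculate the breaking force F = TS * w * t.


Formula: F = TS * w * t
Substituting: F = 25.1890 * 20.3110 * 1.5820
Result: 809.3730 N


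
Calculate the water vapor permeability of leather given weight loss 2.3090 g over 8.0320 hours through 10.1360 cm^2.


Formula: WVP = loss / (area * time)
Substituting: WVP = 2.3090 / (10.1360 * 8.0320)
Result: 0.0283618 g/(cm^2*hr)


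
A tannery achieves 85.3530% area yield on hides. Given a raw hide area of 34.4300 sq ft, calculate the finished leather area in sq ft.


Formula: finished = raw * yield / 100
Substituting: finished = 34.4300 * 85.3530 / 100
Result: 29.3870 sq ft


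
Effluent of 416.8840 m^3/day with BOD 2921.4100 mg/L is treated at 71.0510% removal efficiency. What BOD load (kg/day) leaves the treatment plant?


Load_in = volume * conc / 1000 = 416.8840 * 2921.4100 / 1000 = 1217.8891 kg/day
Removed = Load_in * eff / 100 = 1217.8891 * 71.0510 / 100 = 865.3224 kg/day
Load_out = Load_in - Removed = 1217.8891 - 865.3224 = 352.5667 kg/day


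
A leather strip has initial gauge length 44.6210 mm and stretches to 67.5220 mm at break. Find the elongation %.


Formula: Elongation = (Lf - L0) / L0 * 100
Substituting: Elongation = (67.5220 - 44.6210) / 44.6210 * 100
Result: 51.3234 %


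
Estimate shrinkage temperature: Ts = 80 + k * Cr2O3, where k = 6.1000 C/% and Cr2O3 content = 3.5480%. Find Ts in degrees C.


Formula: Ts = 80 + k * Cr2O3
Substituting: Ts = 80 + 6.1000 * 3.5480
Result: 101.6428 C


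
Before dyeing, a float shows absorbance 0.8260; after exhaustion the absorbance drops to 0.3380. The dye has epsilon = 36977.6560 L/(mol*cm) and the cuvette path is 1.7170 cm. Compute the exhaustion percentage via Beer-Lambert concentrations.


c_initial = A_i / (epsilon * l) = 0.8260 / (36977.6560 * 1.7170) = 1.3010e-05 mol/L
c_final = A_f / (epsilon * l) = 0.3380 / (36977.6560 * 1.7170) = 5.3236e-06 mol/L
Exhaustion = (c_initial - c_final) / c_initial * 100 = (1.3010e-05 - 5.3236e-06) / 1.3010e-05 * 100 = 59.0799 %


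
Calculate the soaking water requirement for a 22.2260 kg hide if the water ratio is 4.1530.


Formula: Water = hide_weight * ratio
Substituting: Water = 22.2260 * 4.1530
Result: 92.3046 kg


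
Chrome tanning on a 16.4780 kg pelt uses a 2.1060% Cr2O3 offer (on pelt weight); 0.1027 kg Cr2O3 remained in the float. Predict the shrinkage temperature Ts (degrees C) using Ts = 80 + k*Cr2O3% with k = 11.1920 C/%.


Offered = pelt * offer_pct / 100 = 16.4780 * 2.1060 / 100 = 0.3470 kg
Uptake = offered - residual = 0.3470 - 0.1027 = 0.2443 kg
Cr2O3% on pelt = uptake / pelt * 100 = 0.2443 / 16.4780 * 100 = 1.4827 %
Ts = 80 + k * Cr2O3% = 80 + 11.1920 * 1.4827 = 96.5949 C


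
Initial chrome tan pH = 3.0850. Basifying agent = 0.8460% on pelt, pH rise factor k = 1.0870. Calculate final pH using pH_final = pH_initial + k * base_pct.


Formula: pH_final = pH_initial + k * base_pct
Substituting: pH_final = 3.0850 + 1.0870 * 0.8460
Result: 4.0046


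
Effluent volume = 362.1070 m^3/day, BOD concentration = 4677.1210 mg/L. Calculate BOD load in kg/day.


Formula: BOD_load = volume * conc / 1000
Substituting: BOD_load = 362.1070 * 4677.1210 / 1000
Result: 1693.6183 kg/day


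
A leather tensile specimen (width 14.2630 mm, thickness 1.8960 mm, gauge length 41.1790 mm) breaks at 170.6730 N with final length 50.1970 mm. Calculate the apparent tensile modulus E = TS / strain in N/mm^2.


TS = F / (w * t) = 170.6730 / (14.2630 * 1.8960) = 6.3113 N/mm^2
strain = (Lf - L0) / L0 = (50.1970 - 41.1790) / 41.1790 = 0.2190
E = TS / strain = 6.3113 / 0.2190 = 28.8192 N/mm^2


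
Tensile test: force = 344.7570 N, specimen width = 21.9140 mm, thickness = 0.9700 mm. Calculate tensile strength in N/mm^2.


Formula: TS = force / (width * thickness)
Substituting: TS = 344.7570 / (21.9140 * 0.9700)
Result: 16.2188 N/mm^2


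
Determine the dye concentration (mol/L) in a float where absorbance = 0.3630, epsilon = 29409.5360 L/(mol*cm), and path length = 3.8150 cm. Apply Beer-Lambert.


Formula: c = A / (epsilon * l)
Substituting: c = 0.3630 / (29409.5360 * 3.8150)
Result: 3.2354e-06 mol/L


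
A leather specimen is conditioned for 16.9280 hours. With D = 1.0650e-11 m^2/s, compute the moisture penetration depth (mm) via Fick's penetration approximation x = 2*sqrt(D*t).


t = 16.9280 hr * 3600 = 60940.8000 s
D * t = 1.0650e-11 * 60940.8000 = 6.4902e-07
x = 2 * sqrt(D*t) = 2 * sqrt(6.4902e-07) = 0.00161123 m = 1.6112 mm


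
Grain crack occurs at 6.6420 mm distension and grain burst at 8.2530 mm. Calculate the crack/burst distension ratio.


Formula: Ratio = crack / burst
Substituting: Ratio = 6.6420 / 8.2530
Result: 0.8048


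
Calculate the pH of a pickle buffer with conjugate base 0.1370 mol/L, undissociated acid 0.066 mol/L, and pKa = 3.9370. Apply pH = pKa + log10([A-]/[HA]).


ratio = [A-] / [HA] = 0.1370 / 0.066 = 2.0758
log10(ratio) = 0.3172
pH = pKa + log10(ratio) = 3.9370 + 0.3172 = 4.2542


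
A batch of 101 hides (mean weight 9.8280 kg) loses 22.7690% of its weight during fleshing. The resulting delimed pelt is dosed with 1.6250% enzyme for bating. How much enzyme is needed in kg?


Total_raw = N * avg_wt = 101 * 9.8280 = 992.6280 kg
Substrate = Total_raw * (1 - loss/100) = 992.6280 * (1 - 22.7690/100) = 766.6165 kg
Enzyme = Substrate * pct / 100 = 766.6165 * 1.6250 / 100 = 12.4575 kg


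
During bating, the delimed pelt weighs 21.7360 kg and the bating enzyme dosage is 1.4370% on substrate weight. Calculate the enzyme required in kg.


Formula: Enzyme = substrate * pct / 100
Substituting: Enzyme = 21.7360 * 1.4370 / 100
Result: 0.3123 kg


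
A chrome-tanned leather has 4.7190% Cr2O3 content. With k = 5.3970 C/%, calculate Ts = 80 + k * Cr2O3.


Formula: Ts = 80 + k * Cr2O3
Substituting: Ts = 80 + 5.3970 * 4.7190
Result: 105.4684 C


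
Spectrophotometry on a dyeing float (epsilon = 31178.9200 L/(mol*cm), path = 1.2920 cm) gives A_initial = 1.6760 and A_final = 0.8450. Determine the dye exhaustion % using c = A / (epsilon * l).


c_initial = A_i / (epsilon * l) = 1.6760 / (31178.9200 * 1.2920) = 4.1605e-05 mol/L
c_final = A_f / (epsilon * l) = 0.8450 / (31178.9200 * 1.2920) = 2.0977e-05 mol/L
Exhaustion = (c_initial - c_final) / c_initial * 100 = (4.1605e-05 - 2.0977e-05) / 4.1605e-05 * 100 = 49.5823 %


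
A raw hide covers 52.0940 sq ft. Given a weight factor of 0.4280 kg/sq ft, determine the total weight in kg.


Formula: Weight = area * weight_per_sqft
Substituting: Weight = 52.0940 * 0.4280
Result: 22.2962 kg


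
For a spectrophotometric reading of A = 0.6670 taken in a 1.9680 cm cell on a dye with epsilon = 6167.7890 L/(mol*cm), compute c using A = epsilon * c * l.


Formula: c = A / (epsilon * l)
Substituting: c = 0.6670 / (6167.7890 * 1.9680)
Result: 5.4950e-05 mol/L


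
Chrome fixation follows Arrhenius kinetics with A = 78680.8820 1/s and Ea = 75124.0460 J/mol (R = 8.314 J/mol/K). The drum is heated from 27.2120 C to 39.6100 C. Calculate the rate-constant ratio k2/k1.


T1 = 27.2120 + 273.15 = 300.3620 K; T2 = 39.6100 + 273.15 = 312.7600 K
k1 = A * exp(-Ea/(R*T1)) = 78680.8820 * exp(-75124.0460/(8.314*300.3620)) = 6.7749e-09 1/s
k2 = A * exp(-Ea/(R*T2)) = 78680.8820 * exp(-75124.0460/(8.314*312.7600)) = 2.2326e-08 1/s
k2/k1 = 2.2326e-08 / 6.7749e-09 = 3.2954


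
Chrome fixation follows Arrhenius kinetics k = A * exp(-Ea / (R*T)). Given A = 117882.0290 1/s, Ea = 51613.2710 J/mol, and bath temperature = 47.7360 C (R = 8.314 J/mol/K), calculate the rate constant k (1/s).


T_K = T_C + 273.15 = 47.7360 + 273.15 = 320.8860 K
exponent = -Ea / (R * T_K) = -51613.2710 / (8.314 * 320.8860) = -19.3464
k = A * exp(exponent) = 117882.0290 * exp(-19.3464) = 4.6709e-04 1/s


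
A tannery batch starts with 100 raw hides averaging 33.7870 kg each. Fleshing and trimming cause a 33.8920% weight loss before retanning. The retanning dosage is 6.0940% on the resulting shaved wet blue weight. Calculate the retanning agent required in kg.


Total_raw = N * avg_wt = 100 * 33.7870 = 3378.7000 kg
Substrate = Total_raw * (1 - loss/100) = 3378.7000 * (1 - 33.8920/100) = 2233.5910 kg
Retan = Substrate * pct / 100 = 2233.5910 * 6.0940 / 100 = 136.1150 kg


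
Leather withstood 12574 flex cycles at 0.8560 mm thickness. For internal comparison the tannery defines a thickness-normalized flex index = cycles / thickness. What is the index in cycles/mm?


Formula: Index = cycles / thickness
Substituting: Index = 12574 / 0.8560
Result: 14689.2523 cycles/mm


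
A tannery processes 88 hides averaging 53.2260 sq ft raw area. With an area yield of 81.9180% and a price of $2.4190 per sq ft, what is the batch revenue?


Raw_total = N * avg_area = 88 * 53.2260 = 4683.8880 sq ft
Finished = Raw_total * yield / 100 = 4683.8880 * 81.9180 / 100 = 3836.9474 sq ft
Value = Finished * price = 3836.9474 * 2.4190 = 9281.5757 $


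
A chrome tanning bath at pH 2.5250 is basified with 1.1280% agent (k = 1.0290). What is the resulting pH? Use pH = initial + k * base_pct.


Formula: pH_final = pH_initial + k * base_pct
Substituting: pH_final = 2.5250 + 1.0290 * 1.1280
Result: 3.6857


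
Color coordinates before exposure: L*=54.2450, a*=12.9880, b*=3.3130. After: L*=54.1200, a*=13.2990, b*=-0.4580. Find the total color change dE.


dL = -0.1250, da = 0.3110, db = -3.7710
dE = sqrt((-0.1250)^2 + 0.3110^2 + (-3.7710)^2) = 3.7859


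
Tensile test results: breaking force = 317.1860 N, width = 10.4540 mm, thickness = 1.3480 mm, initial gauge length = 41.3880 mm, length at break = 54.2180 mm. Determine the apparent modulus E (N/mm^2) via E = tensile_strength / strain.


TS = F / (w * t) = 317.1860 / (10.4540 * 1.3480) = 22.5082 N/mm^2
strain = (Lf - L0) / L0 = (54.2180 - 41.3880) / 41.3880 = 0.3100
E = TS / strain = 22.5082 / 0.3100 = 72.6088 N/mm^2


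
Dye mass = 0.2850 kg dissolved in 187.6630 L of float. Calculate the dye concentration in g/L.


Formula: Conc = dye_mass(kg) / volume(L) * 1000
Substituting: Conc = 0.2850 / 187.6630 * 1000
Result: 1.5187 g/L


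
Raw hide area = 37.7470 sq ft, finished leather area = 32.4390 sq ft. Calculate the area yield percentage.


Formula: Yield = finished / raw * 100
Substituting: Yield = 32.4390 / 37.7470 * 100
Result: 85.9380 %


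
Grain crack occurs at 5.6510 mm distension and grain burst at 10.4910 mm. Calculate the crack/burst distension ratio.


Formula: Ratio = crack / burst
Substituting: Ratio = 5.6510 / 10.4910
Result: 0.5387


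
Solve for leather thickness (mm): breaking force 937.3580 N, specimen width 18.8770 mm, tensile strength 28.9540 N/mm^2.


Formula: t = F / (TS * w)
Substituting: t = 937.3580 / (28.9540 * 18.8770)
Result: 1.7150 mm


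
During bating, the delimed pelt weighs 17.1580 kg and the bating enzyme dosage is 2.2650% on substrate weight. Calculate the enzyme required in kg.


Formula: Enzyme = substrate * pct / 100
Substituting: Enzyme = 17.1580 * 2.2650 / 100
Result: 0.3886 kg


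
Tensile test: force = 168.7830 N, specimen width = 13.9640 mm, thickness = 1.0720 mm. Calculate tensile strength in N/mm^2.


Formula: TS = force / (width * thickness)
Substituting: TS = 168.7830 / (13.9640 * 1.0720)
Result: 11.2752 N/mm^2


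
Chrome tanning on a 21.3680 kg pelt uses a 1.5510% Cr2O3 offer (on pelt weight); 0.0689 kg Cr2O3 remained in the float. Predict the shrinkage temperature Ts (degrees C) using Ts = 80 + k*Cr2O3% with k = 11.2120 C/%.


Offered = pelt * offer_pct / 100 = 21.3680 * 1.5510 / 100 = 0.3314 kg
Uptake = offered - residual = 0.3314 - 0.0689 = 0.2625 kg
Cr2O3% on pelt = uptake / pelt * 100 = 0.2625 / 21.3680 * 100 = 1.2286 %
Ts = 80 + k * Cr2O3% = 80 + 11.2120 * 1.2286 = 93.7746 C


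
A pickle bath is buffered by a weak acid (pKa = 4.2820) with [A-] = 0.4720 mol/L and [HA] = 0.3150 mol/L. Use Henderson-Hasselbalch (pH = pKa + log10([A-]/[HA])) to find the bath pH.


ratio = [A-] / [HA] = 0.4720 / 0.3150 = 1.4984
log10(ratio) = 0.1756
pH = pKa + log10(ratio) = 4.2820 + 0.1756 = 4.4576


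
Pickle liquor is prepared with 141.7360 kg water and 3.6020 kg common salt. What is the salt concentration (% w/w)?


Formula: Conc = salt / (water + salt) * 100
Substituting: Conc = 3.6020 / (141.7360 + 3.6020) * 100
Result: 2.4784 %


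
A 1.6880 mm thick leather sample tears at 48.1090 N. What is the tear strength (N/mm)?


Formula: Tear strength = force / thickness
Substituting: Tear strength = 48.1090 / 1.6880
Result: 28.5006 N/mm


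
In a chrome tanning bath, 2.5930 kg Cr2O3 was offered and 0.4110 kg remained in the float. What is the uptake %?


Formula: Uptake = (offered - residual) / offered * 100
Substituting: Uptake = (2.5930 - 0.4110) / 2.5930 * 100
Result: 84.1496 %


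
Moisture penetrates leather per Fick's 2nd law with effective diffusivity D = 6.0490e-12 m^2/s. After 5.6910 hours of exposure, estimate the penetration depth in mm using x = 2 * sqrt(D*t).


t = 5.6910 hr * 3600 = 20487.6000 s
D * t = 6.0490e-12 * 20487.6000 = 1.2393e-07
x = 2 * sqrt(D*t) = 2 * sqrt(1.2393e-07) = 7.0407e-04 m = 0.7041 mm


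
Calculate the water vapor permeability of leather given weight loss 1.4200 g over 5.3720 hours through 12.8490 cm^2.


Formula: WVP = loss / (area * time)
Substituting: WVP = 1.4200 / (12.8490 * 5.3720)
Result: 0.0205723 g/(cm^2*hr)


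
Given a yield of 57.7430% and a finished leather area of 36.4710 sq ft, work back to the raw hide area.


Formula: raw = finished * 100 / yield
Substituting: raw = 36.4710 * 100 / 57.7430
Result: 63.1609 sq ft


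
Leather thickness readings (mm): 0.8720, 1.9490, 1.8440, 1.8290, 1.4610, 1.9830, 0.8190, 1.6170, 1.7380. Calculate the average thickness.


Formula: Average = sum / n
Substituting: Average = 14.1120 / 9
Result: 1.5680 mm


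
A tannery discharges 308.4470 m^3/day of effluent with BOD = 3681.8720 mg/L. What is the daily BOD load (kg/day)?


Formula: BOD_load = volume * conc / 1000
Substituting: BOD_load = 308.4470 * 3681.8720 / 1000
Result: 1135.6624 kg/day


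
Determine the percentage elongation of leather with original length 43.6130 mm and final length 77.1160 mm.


Formula: Elongation = (Lf - L0) / L0 * 100
Substituting: Elongation = (77.1160 - 43.6130) / 43.6130 * 100
Result: 76.8188 %


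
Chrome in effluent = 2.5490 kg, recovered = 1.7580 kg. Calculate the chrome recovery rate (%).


Formula: Recovery = recovered / input * 100
Substituting: Recovery = 1.7580 / 2.5490 * 100
Result: 68.9682 %


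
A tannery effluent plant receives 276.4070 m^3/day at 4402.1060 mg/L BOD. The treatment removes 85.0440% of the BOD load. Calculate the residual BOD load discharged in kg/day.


Load_in = volume * conc / 1000 = 276.4070 * 4402.1060 / 1000 = 1216.7729 kg/day
Removed = Load_in * eff / 100 = 1216.7729 * 85.0440 / 100 = 1034.7924 kg/day
Load_out = Load_in - Removed = 1216.7729 - 1034.7924 = 181.9806 kg/day


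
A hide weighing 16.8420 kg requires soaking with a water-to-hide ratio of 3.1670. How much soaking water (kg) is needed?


Formula: Water = hide_weight * ratio
Substituting: Water = 16.8420 * 3.1670
Result: 53.3386 kg


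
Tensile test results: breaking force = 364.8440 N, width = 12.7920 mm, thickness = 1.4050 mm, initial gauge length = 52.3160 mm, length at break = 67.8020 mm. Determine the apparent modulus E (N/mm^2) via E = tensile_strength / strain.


TS = F / (w * t) = 364.8440 / (12.7920 * 1.4050) = 20.2998 N/mm^2
strain = (Lf - L0) / L0 = (67.8020 - 52.3160) / 52.3160 = 0.2960
E = TS / strain = 20.2998 / 0.2960 = 68.5785 N/mm^2


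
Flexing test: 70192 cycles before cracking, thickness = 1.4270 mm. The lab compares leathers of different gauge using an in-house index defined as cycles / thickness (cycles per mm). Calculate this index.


Formula: Index = cycles / thickness
Substituting: Index = 70192 / 1.4270
Result: 49188.5074 cycles/mm


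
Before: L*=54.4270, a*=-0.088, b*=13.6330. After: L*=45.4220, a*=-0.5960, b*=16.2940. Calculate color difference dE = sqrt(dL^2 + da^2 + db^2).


dL = -9.0050, da = -0.5080, db = 2.6610
dE = sqrt((-9.0050)^2 + (-0.5080)^2 + 2.6610^2) = 9.4037


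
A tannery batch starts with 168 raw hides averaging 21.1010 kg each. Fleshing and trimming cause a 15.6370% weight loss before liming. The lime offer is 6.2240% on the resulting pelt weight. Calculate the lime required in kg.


Total_raw = N * avg_wt = 168 * 21.1010 = 3544.9680 kg
Substrate = Total_raw * (1 - loss/100) = 3544.9680 * (1 - 15.6370/100) = 2990.6414 kg
Lime = Substrate * pct / 100 = 2990.6414 * 6.2240 / 100 = 186.1375 kg


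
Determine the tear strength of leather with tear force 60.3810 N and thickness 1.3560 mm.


Formula: Tear strength = force / thickness
Substituting: Tear strength = 60.3810 / 1.3560
Result: 44.5288 N/mm


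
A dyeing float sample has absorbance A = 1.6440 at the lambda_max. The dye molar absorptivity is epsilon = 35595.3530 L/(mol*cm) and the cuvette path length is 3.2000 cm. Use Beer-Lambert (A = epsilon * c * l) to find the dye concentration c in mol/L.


Formula: c = A / (epsilon * l)
Substituting: c = 1.6440 / (35595.3530 * 3.2000)
Result: 1.4433e-05 mol/L


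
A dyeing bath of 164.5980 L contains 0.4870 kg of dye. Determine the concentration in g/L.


Formula: Conc = dye_mass(kg) / volume(L) * 1000
Substituting: Conc = 0.4870 / 164.5980 * 1000
Result: 2.9587 g/L


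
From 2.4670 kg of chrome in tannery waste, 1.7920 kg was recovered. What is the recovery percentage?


Formula: Recovery = recovered / input * 100
Substituting: Recovery = 1.7920 / 2.4670 * 100
Result: 72.6388 %


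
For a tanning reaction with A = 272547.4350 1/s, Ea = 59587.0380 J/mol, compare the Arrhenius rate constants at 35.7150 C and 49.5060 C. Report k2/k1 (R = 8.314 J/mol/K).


T1 = 35.7150 + 273.15 = 308.8650 K; T2 = 49.5060 + 273.15 = 322.6560 K
k1 = A * exp(-Ea/(R*T1)) = 272547.4350 * exp(-59587.0380/(8.314*308.8650)) = 2.2795e-05 1/s
k2 = A * exp(-Ea/(R*T2)) = 272547.4350 * exp(-59587.0380/(8.314*322.6560)) = 6.1457e-05 1/s
k2/k1 = 6.1457e-05 / 2.2795e-05 = 2.6961


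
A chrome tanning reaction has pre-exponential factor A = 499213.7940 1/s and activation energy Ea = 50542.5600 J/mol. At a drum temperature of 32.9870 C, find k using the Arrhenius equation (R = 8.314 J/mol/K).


T_K = T_C + 273.15 = 32.9870 + 273.15 = 306.1370 K
exponent = -Ea / (R * T_K) = -50542.5600 / (8.314 * 306.1370) = -19.8578
k = A * exp(exponent) = 499213.7940 * exp(-19.8578) = 0.00118617 1/s


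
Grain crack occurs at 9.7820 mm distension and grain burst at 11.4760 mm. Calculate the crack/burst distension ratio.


Formula: Ratio = crack / burst
Substituting: Ratio = 9.7820 / 11.4760
Result: 0.8524


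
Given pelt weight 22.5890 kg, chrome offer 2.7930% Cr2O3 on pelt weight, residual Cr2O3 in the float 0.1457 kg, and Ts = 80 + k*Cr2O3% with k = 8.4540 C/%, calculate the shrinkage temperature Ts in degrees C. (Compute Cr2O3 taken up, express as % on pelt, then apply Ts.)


Offered = pelt * offer_pct / 100 = 22.5890 * 2.7930 / 100 = 0.6309 kg
Uptake = offered - residual = 0.6309 - 0.1457 = 0.4852 kg
Cr2O3% on pelt = uptake / pelt * 100 = 0.4852 / 22.5890 * 100 = 2.1480 %
Ts = 80 + k * Cr2O3% = 80 + 8.4540 * 2.1480 = 98.1592 C


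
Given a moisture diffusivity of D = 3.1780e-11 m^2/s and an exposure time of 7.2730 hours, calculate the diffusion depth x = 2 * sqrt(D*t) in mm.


t = 7.2730 hr * 3600 = 26182.8000 s
D * t = 3.1780e-11 * 26182.8000 = 8.3209e-07
x = 2 * sqrt(D*t) = 2 * sqrt(8.3209e-07) = 0.00182438 m = 1.8244 mm


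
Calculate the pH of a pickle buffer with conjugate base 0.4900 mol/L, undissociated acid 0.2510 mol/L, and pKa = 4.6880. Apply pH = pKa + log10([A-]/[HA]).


ratio = [A-] / [HA] = 0.4900 / 0.2510 = 1.9522
log10(ratio) = 0.2905
pH = pKa + log10(ratio) = 4.6880 + 0.2905 = 4.9785


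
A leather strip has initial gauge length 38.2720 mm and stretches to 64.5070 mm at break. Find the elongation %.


Formula: Elongation = (Lf - L0) / L0 * 100
Substituting: Elongation = (64.5070 - 38.2720) / 38.2720 * 100
Result: 68.5488 %


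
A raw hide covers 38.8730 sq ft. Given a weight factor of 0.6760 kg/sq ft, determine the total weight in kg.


Formula: Weight = area * weight_per_sqft
Substituting: Weight = 38.8730 * 0.6760
Result: 26.2781 kg


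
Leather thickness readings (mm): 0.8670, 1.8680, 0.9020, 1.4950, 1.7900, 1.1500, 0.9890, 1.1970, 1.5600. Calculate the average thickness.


Formula: Average = sum / n
Substituting: Average = 11.8180 / 9
Result: 1.3131 mm


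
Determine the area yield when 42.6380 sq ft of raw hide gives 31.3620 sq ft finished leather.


Formula: Yield = finished / raw * 100
Substituting: Yield = 31.3620 / 42.6380 * 100
Result: 73.5541 %


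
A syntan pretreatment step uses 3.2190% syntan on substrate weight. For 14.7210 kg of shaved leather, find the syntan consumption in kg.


Formula: Syntan = substrate * pct / 100
Substituting: Syntan = 14.7210 * 3.2190 / 100
Result: 0.4739 kg


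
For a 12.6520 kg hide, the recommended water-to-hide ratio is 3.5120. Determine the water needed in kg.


Formula: Water = hide_weight * ratio
Substituting: Water = 12.6520 * 3.5120
Result: 44.4338 kg


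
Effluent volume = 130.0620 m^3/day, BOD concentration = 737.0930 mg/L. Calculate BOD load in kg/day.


Formula: BOD_load = volume * conc / 1000
Substituting: BOD_load = 130.0620 * 737.0930 / 1000
Result: 95.8678 kg/day


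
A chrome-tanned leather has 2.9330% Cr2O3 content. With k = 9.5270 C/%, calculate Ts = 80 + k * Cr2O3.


Formula: Ts = 80 + k * Cr2O3
Substituting: Ts = 80 + 9.5270 * 2.9330
Result: 107.9427 C


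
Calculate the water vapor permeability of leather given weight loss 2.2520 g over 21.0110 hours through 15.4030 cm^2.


Formula: WVP = loss / (area * time)
Substituting: WVP = 2.2520 / (15.4030 * 21.0110)
Result: 0.00695851 g/(cm^2*hr)
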